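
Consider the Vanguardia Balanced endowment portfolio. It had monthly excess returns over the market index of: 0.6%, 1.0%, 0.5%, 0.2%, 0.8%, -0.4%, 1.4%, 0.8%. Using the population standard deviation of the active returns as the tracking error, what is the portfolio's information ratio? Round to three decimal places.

Mean return r̄ = 4.90 / 8 = 0.6125%
Population std dev = √[2.0488 / 8] = 0.5061%
IR = r̄ / tracking error = 0.6125 / 0.5061 = 1.2102

1.210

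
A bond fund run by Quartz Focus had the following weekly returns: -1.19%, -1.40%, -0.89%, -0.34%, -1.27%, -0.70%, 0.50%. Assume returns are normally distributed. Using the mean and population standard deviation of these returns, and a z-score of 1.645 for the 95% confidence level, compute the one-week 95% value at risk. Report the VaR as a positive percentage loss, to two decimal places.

1.77

r̄ = (-1.19 − 1.4 − 0.89 − 0.34 − 1.27 − 0.7 + 0.5) / 7 = -0.7557%
Σ(r − r̄)² = (-1.19 − (-0.7557))² + (-1.4 − (-0.7557))² + … = 2.6390
σ = √[2.6390 / 7] = 0.6140%
VaR = −(r̄ − z·σ) = −(-0.7557 − 1.645 × 0.6140) = −(-1.7657) = 1.7657%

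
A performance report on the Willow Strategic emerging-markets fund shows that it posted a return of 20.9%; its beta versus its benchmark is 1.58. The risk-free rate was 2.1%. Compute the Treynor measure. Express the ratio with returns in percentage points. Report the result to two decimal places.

11.90

Treynor = (Rp − Rf) / β = (20.9% − 2.1%) / 1.58 = 18.80 / 1.58 = 11.8987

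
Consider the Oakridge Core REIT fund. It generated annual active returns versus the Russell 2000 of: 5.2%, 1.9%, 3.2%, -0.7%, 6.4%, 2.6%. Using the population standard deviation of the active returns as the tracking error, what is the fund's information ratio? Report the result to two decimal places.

Mean return r̄ = 18.60 / 6 = 3.1000%
Σ(r − r̄)² = 31.4400; population σ = √(31.4400/6) = 2.2891%
IR = r̄ / tracking error = 3.1000 / 2.2891 = 1.3542

1.35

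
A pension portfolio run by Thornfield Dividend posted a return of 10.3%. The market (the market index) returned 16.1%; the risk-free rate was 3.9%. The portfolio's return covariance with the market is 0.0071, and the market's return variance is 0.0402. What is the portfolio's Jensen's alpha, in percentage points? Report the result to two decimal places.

4.25

β = Cov / Var = 0.0071 / 0.0402 = 0.1766
E[R] = Rf + β(Rm − Rf) = 3.9% + 0.1766 × (16.1% − 3.9%) = 6.0545%
α = Rp − E[R] = 10.3% − 6.0545% = 4.2455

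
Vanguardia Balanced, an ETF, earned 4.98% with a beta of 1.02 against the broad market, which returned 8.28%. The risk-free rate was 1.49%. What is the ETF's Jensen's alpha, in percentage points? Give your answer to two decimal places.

CAPM expected return = Rf + β(Rm − Rf) = 1.49% + 1.02 × (8.28% − 1.49%) = 1.49 + 1.02 × 6.79 = 8.4158%
Jensen's α = Rp − E[R] = 4.98% − 8.4158% = -3.4358

-3.44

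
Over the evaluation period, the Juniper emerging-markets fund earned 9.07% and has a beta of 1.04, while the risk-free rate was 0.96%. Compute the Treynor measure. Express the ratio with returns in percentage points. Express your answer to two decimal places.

Treynor = (Rp − Rf) / β = (9.07% − 0.96%) / 1.04 = 8.11 / 1.04 = 7.7981

7.80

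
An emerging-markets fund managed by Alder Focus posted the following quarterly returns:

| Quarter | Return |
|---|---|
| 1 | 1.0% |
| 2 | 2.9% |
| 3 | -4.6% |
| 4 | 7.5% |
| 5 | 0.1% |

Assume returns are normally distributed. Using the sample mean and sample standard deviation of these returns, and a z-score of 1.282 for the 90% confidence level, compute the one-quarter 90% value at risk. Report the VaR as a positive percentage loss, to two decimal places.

r̄ = (1 + 2.9 − 4.6 + 7.5 + 0.1) / 5 = 1.3800%
Sample std dev = √[77.3080 / 4] = 4.3962%
VaR = −(r̄ − z·σ) = −(1.3800 − 1.282 × 4.3962) = −(-4.2559) = 4.2559%

4.26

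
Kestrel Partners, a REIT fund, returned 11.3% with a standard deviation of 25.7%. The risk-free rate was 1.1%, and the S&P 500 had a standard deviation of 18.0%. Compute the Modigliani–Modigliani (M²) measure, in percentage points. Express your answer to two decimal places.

8.24

Sharpe = (Rp − Rf) / σp = (11.3% − 1.1%) / 25.7% = 0.3969
M² = Rf + Sharpe × σm = 1.1% + 0.3969 × 18.0% = 8.2442%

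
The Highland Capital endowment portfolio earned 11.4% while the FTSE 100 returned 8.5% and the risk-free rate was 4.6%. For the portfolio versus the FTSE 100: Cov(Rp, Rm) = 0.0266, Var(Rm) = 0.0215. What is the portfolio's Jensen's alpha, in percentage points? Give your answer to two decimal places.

β = Cov / Var = 0.0266 / 0.0215 = 1.2372
E[R] = Rf + β(Rm − Rf) = 4.6% + 1.2372 × (8.5% − 4.6%) = 9.4251%
α = Rp − E[R] = 11.4% − 9.4251% = 1.9749

1.97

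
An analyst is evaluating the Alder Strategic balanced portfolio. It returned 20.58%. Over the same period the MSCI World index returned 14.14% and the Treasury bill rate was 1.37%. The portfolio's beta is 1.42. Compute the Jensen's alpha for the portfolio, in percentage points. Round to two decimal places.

1.08

CAPM expected return = Rf + β(Rm − Rf) = 1.37% + 1.42 × (14.14% − 1.37%) = 1.37 + 1.42 × 12.77 = 19.5034%
Jensen's α = Rp − E[R] = 20.58% − 19.5034% = 1.0766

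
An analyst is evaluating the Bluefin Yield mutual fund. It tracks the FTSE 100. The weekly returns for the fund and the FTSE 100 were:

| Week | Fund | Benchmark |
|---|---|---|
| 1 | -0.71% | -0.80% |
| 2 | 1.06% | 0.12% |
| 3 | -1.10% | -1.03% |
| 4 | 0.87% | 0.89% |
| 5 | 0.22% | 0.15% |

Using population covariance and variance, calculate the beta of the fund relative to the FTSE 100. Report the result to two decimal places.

r̄p = 0.0680%,  r̄m = -0.1340%
Cov = Σ(rp − r̄p)(rm − r̄m) / 5 = 0.5362
Var(rm) = Σ(rm − r̄m)² / 5 = 0.4880
β = Cov / Var = 0.5362 / 0.4880 = 1.0988

1.10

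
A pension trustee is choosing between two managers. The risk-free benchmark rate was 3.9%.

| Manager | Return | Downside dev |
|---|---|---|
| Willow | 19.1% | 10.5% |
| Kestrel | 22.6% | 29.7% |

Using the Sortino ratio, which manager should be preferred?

Willow: Sortino ratio = (19.1% − 3.9%) / 10.5% = 1.448
Kestrel: Sortino ratio = (22.6% − 3.9%) / 29.7% = 0.630
Highest: Willow (1.448).

Willow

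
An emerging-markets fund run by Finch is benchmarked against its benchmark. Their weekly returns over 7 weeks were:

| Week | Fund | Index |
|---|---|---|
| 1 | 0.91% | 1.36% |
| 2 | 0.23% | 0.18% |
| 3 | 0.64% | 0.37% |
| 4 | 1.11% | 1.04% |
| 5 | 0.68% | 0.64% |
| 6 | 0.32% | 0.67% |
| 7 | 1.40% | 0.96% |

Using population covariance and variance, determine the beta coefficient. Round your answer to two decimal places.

0.73

r̄p = 0.7557%,  r̄m = 0.7457%
Cov = Σ(rp − r̄p)(rm − r̄m) / 7 = 0.1027
Var(rm) = Σ(rm − r̄m)² / 7 = 0.1411
β = Cov / Var = 0.1027 / 0.1411 = 0.7279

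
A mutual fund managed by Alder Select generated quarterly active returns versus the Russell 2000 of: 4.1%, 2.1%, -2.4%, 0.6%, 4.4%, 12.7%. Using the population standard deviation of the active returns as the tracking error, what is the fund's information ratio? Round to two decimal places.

r̄ = (4.1 + 2.1 − 2.4 + 0.6 + 4.4 + 12.7) / 6 = 3.5833%
Σ(r − r̄)² = (4.1 − 3.5833)² + (2.1 − 3.5833)² + (-2.4 − 3.5833)² + … = 130.9483
population σ = √(130.9483 / 6) = √21.8247 = 4.6717%
IR = r̄ / tracking error = 3.5833 / 4.6717 = 0.7670

0.77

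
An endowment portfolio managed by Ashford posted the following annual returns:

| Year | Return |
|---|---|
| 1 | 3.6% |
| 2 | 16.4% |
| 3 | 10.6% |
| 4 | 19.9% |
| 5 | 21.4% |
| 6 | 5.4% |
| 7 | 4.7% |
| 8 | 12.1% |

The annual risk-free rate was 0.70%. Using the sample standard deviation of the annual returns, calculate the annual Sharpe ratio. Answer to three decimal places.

1.590

Mean return μ = 94.10 / 8 = 11.7625%
Σ(r − μ)² = (3.6 − 11.7625)² + (16.4 − 11.7625)² + (10.6 − 11.7625)² + … = 339.0588
σ = √[339.0588 / 7] = 6.9597%
Sharpe = (μ − rf) / σ = (11.7625 − 0.7) / 6.9597 = 11.0625 / 6.9597 = 1.5895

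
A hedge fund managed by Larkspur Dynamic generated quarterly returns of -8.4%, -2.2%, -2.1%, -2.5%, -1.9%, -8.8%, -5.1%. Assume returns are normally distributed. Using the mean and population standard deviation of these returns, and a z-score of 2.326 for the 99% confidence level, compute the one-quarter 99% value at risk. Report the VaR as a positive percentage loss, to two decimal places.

11.00

Mean return r̄ = -31.00 / 7 = -4.4286%
Population σ = √[Σ(r − r̄)² / 7] = √[55.8343 / 7] = √7.9763 = 2.8242%
VaR = −(r̄ − z·σ) = −(-4.4286 − 2.326 × 2.8242) = −(-10.9977) = 10.9977%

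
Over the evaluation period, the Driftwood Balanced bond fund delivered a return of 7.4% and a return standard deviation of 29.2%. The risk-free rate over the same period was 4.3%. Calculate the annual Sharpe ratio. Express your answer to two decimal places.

Sharpe = (Rp − Rf) / σp = (7.4% − 4.3%) / 29.2% = 3.10% / 29.2% = 0.1062

0.11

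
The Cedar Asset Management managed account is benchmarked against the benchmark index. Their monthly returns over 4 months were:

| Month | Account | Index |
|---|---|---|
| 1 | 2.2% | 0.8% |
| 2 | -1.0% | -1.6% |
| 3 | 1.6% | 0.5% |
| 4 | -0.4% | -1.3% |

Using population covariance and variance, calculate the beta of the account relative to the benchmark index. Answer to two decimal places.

1.25

r̄p = 0.6000%,  r̄m = -0.4000%
Cov = Σ(rp − r̄p)(rm − r̄m) / 4 = 1.4100
Var(rm) = Σ(rm − r̄m)² / 4 = 1.1250
β = Cov / Var = 1.4100 / 1.1250 = 1.2533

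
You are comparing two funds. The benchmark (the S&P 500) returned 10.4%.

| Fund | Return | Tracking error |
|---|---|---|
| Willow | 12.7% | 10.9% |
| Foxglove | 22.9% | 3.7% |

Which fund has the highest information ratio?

Willow: IR = (12.7% − 10.4%) / 10.9% = 0.211
Foxglove: IR = (22.9% − 10.4%) / 3.7% = 3.378
Highest: Foxglove (3.378).

Foxglove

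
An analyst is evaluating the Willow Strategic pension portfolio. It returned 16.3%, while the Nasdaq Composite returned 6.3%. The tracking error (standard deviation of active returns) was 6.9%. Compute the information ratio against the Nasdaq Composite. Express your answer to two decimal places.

IR = (Rp − Rb) / TE = (16.3% − 6.3%) / 6.9% = 10.00% / 6.9% = 1.4493

1.45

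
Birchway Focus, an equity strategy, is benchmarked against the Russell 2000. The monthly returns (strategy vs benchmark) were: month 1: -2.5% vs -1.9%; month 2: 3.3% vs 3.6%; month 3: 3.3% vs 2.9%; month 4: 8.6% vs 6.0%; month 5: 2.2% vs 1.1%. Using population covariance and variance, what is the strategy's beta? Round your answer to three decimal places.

r̄p = 2.9800%,  r̄m = 2.3400%
Cov = Σ(rp − r̄p)(rm − r̄m) / 5 = 9.0708
Var(rm) = Σ(rm − r̄m)² / 5 = 6.9624
β = Cov / Var = 9.0708 / 6.9624 = 1.3028

1.303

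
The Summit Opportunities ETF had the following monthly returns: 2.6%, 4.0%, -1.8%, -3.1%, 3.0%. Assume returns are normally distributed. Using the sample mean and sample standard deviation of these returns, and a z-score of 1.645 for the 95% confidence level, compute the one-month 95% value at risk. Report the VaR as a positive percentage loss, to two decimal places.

4.27

Mean return r̄ = 4.70 / 5 = 0.9400%
Sample std dev = √[40.1920 / 4] = 3.1699%
VaR = −(r̄ − z·σ) = −(0.9400 − 1.645 × 3.1699) = −(-4.2745) = 4.2745%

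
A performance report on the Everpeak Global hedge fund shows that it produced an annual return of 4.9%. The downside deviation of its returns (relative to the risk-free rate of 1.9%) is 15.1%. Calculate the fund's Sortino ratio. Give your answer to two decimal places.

0.20

Sortino = (Rp − Rf) / σd = (4.9% − 1.9%) / 15.1% = 3.00% / 15.1% = 0.1987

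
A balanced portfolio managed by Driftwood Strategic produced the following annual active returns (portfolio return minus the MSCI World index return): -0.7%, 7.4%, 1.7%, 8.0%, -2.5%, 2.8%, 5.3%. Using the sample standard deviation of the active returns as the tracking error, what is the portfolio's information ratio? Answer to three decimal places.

0.789

μ = (-0.7 + 7.4 + 1.7 + 8 − 2.5 + 2.8 + 5.3) / 7 = 22.00 / 7 = 3.1429%
Σ(r − μ)² = (-0.7 − 3.1429)² + (7.4 − 3.1429)² + (1.7 − 3.1429)² + … = 95.1771
sample σ = √(95.1771 / 6) = √15.8629 = 3.9828%
IR = μ / tracking error = 3.1429 / 3.9828 = 0.7891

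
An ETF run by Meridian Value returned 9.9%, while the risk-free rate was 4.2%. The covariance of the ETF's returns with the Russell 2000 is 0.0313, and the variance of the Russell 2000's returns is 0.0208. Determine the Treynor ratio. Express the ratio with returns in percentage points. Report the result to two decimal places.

3.79

β = Cov / Var = 0.0313 / 0.0208 = 1.5048
Treynor = (Rp − Rf) / β = (9.9% − 4.2%) / 1.5048 = 5.70 / 1.5048 = 3.7879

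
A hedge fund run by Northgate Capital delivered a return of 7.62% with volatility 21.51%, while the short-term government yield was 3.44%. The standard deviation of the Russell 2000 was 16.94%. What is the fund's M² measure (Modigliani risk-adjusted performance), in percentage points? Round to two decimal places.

6.73

Sharpe = (Rp − Rf) / σp = (7.62% − 3.44%) / 21.51% = 0.1943
M² = Rf + Sharpe × σm = 3.44% + 0.1943 × 16.94% = 6.7314%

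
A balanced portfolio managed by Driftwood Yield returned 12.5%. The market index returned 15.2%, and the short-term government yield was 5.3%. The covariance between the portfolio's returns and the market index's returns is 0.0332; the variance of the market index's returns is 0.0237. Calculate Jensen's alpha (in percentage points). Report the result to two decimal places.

β = Cov / Var = 0.0332 / 0.0237 = 1.4008
E[R] = Rf + β(Rm − Rf) = 5.3% + 1.4008 × (15.2% − 5.3%) = 19.1679%
α = Rp − E[R] = 12.5% − 19.1679% = -6.6679

-6.67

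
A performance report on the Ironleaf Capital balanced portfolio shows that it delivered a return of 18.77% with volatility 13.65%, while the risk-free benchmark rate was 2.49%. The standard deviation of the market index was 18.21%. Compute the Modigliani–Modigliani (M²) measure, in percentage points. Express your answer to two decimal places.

24.21

Sharpe = (Rp − Rf) / σp = (18.77% − 2.49%) / 13.65% = 1.1927
M² = Rf + Sharpe × σm = 2.49% + 1.1927 × 18.21% = 24.2091%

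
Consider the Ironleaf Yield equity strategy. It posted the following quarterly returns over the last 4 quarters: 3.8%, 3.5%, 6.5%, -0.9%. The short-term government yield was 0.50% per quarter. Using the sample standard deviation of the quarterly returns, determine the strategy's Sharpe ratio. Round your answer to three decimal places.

μ = (3.8 + 3.5 + 6.5 − 0.9) / 4 = 12.90 / 4 = 3.2250%
Sample σ = √[Σ(r − μ)² / 3] = √[28.1475 / 3] = √9.3825 = 3.0631%
Sharpe = (μ − rf) / σ = (3.2250 − 0.5) / 3.0631 = 2.7250 / 3.0631 = 0.8896

0.890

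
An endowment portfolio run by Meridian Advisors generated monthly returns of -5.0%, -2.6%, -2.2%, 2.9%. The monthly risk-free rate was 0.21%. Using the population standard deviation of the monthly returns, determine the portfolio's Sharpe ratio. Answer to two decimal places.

μ = (-5 − 2.6 − 2.2 + 2.9) / 4 = -6.90 / 4 = -1.7250%
Σ(r − μ)² = (-5 − (-1.7250))² + (-2.6 − (-1.7250))² + (-2.2 − (-1.7250))² + … = 33.1075
σ = √[33.1075 / 4] = 2.8770%
Sharpe = (μ − rf) / σ = (-1.7250 − 0.21) / 2.8770 = -1.9350 / 2.8770 = -0.6726

-0.67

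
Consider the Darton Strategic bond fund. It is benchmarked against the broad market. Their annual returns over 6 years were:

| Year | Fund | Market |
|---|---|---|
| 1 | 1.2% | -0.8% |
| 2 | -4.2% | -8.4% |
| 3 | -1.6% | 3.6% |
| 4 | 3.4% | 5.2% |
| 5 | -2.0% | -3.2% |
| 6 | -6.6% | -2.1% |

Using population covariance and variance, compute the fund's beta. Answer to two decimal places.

r̄p = -1.6333%,  r̄m = -0.9500%
Cov = Σ(rp − r̄p)(rm − r̄m) / 6 = 9.5317
Var(rm) = Σ(rm − r̄m)² / 6 = 20.0725
β = Cov / Var = 9.5317 / 20.0725 = 0.4749

0.47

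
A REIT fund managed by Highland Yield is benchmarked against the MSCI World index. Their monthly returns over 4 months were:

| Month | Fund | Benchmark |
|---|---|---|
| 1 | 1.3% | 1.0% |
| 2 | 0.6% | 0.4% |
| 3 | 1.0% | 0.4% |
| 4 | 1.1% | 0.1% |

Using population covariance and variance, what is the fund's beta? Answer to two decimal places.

r̄p = 1.0000%,  r̄m = 0.4750%
Cov = Σ(rp − r̄p)(rm − r̄m) / 4 = 0.0375
Var(rm) = Σ(rm − r̄m)² / 4 = 0.1069
β = Cov / Var = 0.0375 / 0.1069 = 0.3508

0.35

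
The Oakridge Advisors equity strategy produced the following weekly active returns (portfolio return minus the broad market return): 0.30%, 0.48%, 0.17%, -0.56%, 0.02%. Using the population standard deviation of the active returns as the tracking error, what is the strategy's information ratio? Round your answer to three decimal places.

0.231

r̄ = (0.3 + 0.48 + 0.17 − 0.56 + 0.02) / 5 = 0.410 / 5 = 0.0820%
Population σ = √[Σ(r − r̄)² / 5] = √[0.6297 / 5] = √0.1259 = 0.3548%
IR = r̄ / tracking error = 0.0820 / 0.3548 = 0.2311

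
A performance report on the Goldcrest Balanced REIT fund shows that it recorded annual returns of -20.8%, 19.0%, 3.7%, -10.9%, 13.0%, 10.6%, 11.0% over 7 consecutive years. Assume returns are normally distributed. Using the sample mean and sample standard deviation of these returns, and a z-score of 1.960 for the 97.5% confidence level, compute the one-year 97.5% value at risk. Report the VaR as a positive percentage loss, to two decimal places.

24.46

Mean return r̄ = 25.60 / 7 = 3.6571%
Sample std dev = √[1234.8771 / 6] = 14.3462%
VaR = −(r̄ − z·σ) = −(3.6571 − 1.960 × 14.3462) = −(-24.4615) = 24.4615%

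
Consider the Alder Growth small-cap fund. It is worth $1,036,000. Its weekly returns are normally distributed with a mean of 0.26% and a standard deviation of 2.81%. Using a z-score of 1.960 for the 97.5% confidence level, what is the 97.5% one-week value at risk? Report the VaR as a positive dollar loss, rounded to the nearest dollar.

Return at the 97.5% tail: μ − z·σ = 0.26% − 1.960 × 2.81% = 0.26 − 5.5076 = -5.2476%
VaR = −(-5.2476%) × $1,036,000 = 5.2476% × $1,036,000 = $54,365

$54,365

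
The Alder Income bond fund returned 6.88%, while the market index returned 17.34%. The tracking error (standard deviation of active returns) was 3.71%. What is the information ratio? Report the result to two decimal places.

IR = (Rp − Rb) / TE = (6.88% − 17.34%) / 3.71% = -10.46% / 3.71% = -2.8194

-2.82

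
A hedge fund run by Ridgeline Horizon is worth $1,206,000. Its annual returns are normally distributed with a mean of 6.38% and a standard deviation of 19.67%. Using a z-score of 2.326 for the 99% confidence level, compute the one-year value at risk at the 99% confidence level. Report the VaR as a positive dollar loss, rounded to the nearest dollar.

Return at the 99% tail: μ − z·σ = 6.38% − 2.326 × 19.67% = 6.38 − 45.75242 = -39.37242%
VaR = −(-39.37242%) × $1,206,000 = 39.37242% × $1,206,000 = $474,831

$474,831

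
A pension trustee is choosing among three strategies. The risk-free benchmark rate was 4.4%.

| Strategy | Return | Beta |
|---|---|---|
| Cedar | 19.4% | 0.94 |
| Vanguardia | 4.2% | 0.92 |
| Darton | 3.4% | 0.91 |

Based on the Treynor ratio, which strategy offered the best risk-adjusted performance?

Cedar: Treynor = (19.4% − 4.4%) / 0.94 = 15.957
Vanguardia: Treynor = (4.2% − 4.4%) / 0.92 = -0.217
Darton: Treynor = (3.4% − 4.4%) / 0.91 = -1.099
Highest: Cedar (15.957).

Cedar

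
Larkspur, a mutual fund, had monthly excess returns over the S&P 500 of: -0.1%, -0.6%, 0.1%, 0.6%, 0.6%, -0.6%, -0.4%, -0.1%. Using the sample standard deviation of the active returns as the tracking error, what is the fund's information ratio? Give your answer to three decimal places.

r̄ = (-0.1 − 0.6 + 0.1 + 0.6 + 0.6 − 0.6 − 0.4 − 0.1) / 8 = -0.0625%
Sample σ = √[Σ(r − r̄)² / 7] = √[1.5988 / 7] = √0.2284 = 0.4779%
IR = r̄ / tracking error = -0.0625 / 0.4779 = -0.1308

-0.131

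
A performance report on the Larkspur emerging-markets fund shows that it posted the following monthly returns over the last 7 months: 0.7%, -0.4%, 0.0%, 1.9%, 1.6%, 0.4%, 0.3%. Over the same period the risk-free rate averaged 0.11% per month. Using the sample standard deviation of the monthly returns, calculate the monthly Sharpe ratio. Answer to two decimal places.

0.64

Mean return r̄ = 4.50 / 7 = 0.6429%
Σ(r − r̄)² = (0.7 − 0.6429)² + (-0.4 − 0.6429)² + (0 − 0.6429)² + … = 4.1771
sample σ = √(4.1771 / 6) = √0.6962 = 0.8344%
Sharpe = (r̄ − rf) / σ = (0.6429 − 0.11) / 0.8344 = 0.5329 / 0.8344 = 0.6387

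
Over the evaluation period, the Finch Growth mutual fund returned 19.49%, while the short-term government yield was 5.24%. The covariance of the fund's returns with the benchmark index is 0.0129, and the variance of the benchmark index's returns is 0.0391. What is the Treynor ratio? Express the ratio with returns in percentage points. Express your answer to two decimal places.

β = Cov / Var = 0.0129 / 0.0391 = 0.3299
Treynor = (Rp − Rf) / β = (19.49% − 5.24%) / 0.3299 = 14.25 / 0.3299 = 43.1949

43.19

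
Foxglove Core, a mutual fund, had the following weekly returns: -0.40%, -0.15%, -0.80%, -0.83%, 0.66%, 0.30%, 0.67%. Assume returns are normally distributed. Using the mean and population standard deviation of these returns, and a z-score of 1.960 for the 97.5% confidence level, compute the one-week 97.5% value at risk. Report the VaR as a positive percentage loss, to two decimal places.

μ = (-0.4 − 0.15 − 0.8 − 0.83 + 0.66 + 0.3 + 0.67) / 7 = -0.550 / 7 = -0.0786%
Σ(r − μ)² = (-0.4 − (-0.0786))² + (-0.15 − (-0.0786))² + (-0.8 − (-0.0786))² + … = 2.4427
population σ = √(2.4427 / 7) = √0.3490 = 0.5908%
VaR = −(μ − z·σ) = −(-0.0786 − 1.960 × 0.5908) = −(-1.2366) = 1.2366%

1.24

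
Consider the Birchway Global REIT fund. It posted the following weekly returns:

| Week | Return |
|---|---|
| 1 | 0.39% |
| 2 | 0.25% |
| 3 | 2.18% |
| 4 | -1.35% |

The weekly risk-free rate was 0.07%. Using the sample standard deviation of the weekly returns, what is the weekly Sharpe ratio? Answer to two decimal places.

0.21

Mean return r̄ = 1.470 / 4 = 0.3675%
Σ(r − r̄)² = 6.2493; sample σ = √(6.2493/3) = 1.4433%
Sharpe = (r̄ − rf) / σ = (0.3675 − 0.07) / 1.4433 = 0.2975 / 1.4433 = 0.2061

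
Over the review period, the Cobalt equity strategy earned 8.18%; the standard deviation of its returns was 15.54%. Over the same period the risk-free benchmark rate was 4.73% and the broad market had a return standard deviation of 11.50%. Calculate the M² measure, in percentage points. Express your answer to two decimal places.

Sharpe = (Rp − Rf) / σp = (8.18% − 4.73%) / 15.54% = 0.2220
M² = Rf + Sharpe × σm = 4.73% + 0.2220 × 11.50% = 7.2830%

7.28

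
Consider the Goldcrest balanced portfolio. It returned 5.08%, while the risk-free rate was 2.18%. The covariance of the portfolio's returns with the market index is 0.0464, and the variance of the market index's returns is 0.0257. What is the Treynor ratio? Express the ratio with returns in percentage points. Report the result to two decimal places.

β = Cov / Var = 0.0464 / 0.0257 = 1.8054
Treynor = (Rp − Rf) / β = (5.08% − 2.18%) / 1.8054 = 2.90 / 1.8054 = 1.6063

1.61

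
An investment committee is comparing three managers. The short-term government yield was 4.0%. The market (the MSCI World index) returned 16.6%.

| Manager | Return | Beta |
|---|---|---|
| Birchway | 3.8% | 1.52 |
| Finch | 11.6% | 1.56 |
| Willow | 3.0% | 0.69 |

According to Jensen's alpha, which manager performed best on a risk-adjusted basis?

Willow

Birchway: α = 3.8% − [4.0% + 1.52 × (16.6% − 4.0%)] = -19.352
Finch: α = 11.6% − [4.0% + 1.56 × (16.6% − 4.0%)] = -12.056
Willow: α = 3.0% − [4.0% + 0.69 × (16.6% − 4.0%)] = -9.694
Highest: Willow (-9.694).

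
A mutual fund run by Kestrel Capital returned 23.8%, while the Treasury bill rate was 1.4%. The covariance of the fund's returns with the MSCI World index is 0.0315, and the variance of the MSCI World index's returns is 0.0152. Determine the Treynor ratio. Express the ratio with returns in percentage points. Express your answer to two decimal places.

β = Cov / Var = 0.0315 / 0.0152 = 2.0724
Treynor = (Rp − Rf) / β = (23.8% − 1.4%) / 2.0724 = 22.40 / 2.0724 = 10.8087

10.81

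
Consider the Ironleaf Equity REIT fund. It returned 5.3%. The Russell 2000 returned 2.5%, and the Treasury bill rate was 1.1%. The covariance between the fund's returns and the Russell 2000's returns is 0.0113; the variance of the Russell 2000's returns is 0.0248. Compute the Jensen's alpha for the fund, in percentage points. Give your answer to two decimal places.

β = Cov / Var = 0.0113 / 0.0248 = 0.4556
E[R] = Rf + β(Rm − Rf) = 1.1% + 0.4556 × (2.5% − 1.1%) = 1.7378%
α = Rp − E[R] = 5.3% − 1.7378% = 3.5622

3.56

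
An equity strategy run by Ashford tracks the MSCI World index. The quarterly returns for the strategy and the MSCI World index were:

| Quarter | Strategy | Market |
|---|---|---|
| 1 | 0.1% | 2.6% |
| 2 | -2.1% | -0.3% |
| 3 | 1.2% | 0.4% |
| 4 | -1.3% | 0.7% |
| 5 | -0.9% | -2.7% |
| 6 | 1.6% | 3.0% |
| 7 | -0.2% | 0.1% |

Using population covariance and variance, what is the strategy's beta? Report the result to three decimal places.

0.393

r̄p = -0.2286%,  r̄m = 0.5429%
Cov = Σ(rp − r̄p)(rm − r̄m) / 7 = 1.2198
Var(rm) = Σ(rm − r̄m)² / 7 = 3.1053
β = Cov / Var = 1.2198 / 3.1053 = 0.3928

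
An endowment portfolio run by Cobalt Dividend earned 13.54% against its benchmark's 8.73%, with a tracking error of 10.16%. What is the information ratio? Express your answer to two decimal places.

IR = (Rp − Rb) / TE = (13.54% − 8.73%) / 10.16% = 4.81% / 10.16% = 0.4734

0.47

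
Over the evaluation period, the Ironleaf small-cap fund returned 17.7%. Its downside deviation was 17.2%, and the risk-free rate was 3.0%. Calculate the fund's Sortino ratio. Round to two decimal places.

0.85

Sortino = (Rp − Rf) / σd = (17.7% − 3.0%) / 17.2% = 14.70% / 17.2% = 0.8547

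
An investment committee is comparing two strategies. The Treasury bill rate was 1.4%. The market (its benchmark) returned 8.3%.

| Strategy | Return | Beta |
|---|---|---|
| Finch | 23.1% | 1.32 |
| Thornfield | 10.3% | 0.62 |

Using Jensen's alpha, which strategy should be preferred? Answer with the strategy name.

Finch

Finch: α = 23.1% − [1.4% + 1.32 × (8.3% − 1.4%)] = 12.592
Thornfield: α = 10.3% − [1.4% + 0.62 × (8.3% − 1.4%)] = 4.622
Highest: Finch (12.592).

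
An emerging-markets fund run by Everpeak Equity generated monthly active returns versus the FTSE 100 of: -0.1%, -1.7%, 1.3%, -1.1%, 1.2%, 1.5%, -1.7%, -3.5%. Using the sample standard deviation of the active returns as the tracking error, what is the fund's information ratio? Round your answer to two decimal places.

r̄ = (-0.1 − 1.7 + 1.3 − 1.1 + 1.2 + 1.5 − 1.7 − 3.5) / 8 = -0.5125%
Σ(r − r̄)² = 22.5288; sample σ = √(22.5288/7) = 1.7940%
IR = r̄ / tracking error = -0.5125 / 1.7940 = -0.2857

-0.29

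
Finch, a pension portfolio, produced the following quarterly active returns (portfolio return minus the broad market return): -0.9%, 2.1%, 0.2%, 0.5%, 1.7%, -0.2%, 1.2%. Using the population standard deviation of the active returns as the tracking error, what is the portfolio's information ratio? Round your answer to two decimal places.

0.66

r̄ = (-0.9 + 2.1 + 0.2 + 0.5 + 1.7 − 0.2 + 1.2) / 7 = 0.6571%
Population std dev = √[6.8571 / 7] = 0.9897%
IR = r̄ / tracking error = 0.6571 / 0.9897 = 0.6639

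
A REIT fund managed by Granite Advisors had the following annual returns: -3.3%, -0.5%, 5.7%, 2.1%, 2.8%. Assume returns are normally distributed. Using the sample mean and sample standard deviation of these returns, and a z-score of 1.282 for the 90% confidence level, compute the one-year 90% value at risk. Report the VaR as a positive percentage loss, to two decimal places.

r̄ = (-3.3 − 0.5 + 5.7 + 2.1 + 2.8) / 5 = 6.80 / 5 = 1.3600%
Σ(r − r̄)² = (-3.3 − 1.3600)² + (-0.5 − 1.3600)² + (5.7 − 1.3600)² + … = 46.6320
sample σ = √(46.6320 / 4) = √11.6580 = 3.4144%
VaR = −(r̄ − z·σ) = −(1.3600 − 1.282 × 3.4144) = −(-3.0173) = 3.0173%

3.02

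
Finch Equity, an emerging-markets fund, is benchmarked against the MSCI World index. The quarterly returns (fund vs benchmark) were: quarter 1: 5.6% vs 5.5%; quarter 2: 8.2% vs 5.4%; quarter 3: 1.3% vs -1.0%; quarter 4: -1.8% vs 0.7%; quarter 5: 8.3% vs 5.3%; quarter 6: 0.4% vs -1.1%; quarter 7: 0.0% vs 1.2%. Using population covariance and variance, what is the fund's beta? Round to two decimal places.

r̄p = 3.1429%,  r̄m = 2.2857%
Cov = Σ(rp − r̄p)(rm − r̄m) / 7 = 9.3978
Var(rm) = Σ(rm − r̄m)² / 7 = 7.8669
β = Cov / Var = 9.3978 / 7.8669 = 1.1946

1.19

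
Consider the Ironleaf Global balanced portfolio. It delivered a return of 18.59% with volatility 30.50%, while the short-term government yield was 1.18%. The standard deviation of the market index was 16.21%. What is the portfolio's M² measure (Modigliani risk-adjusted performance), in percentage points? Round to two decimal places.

Sharpe = (Rp − Rf) / σp = (18.59% − 1.18%) / 30.50% = 0.5708
M² = Rf + Sharpe × σm = 1.18% + 0.5708 × 16.21% = 10.4327%

10.43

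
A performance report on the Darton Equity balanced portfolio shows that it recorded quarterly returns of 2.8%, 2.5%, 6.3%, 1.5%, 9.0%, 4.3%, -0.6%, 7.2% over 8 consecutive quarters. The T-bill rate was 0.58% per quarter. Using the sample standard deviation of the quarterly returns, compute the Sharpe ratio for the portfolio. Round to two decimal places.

1.11

μ = (2.8 + 2.5 + 6.3 + 1.5 + 9 + 4.3 − 0.6 + 7.2) / 8 = 33.00 / 8 = 4.1250%
Sample std dev = √[71.5950 / 7] = 3.1981%
Sharpe = (μ − rf) / σ = (4.1250 − 0.58) / 3.1981 = 3.5450 / 3.1981 = 1.1085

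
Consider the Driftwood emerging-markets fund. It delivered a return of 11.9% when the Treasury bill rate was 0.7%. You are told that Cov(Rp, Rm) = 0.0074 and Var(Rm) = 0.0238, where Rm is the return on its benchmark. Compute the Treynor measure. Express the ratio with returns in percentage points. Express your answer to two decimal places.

36.02

β = Cov / Var = 0.0074 / 0.0238 = 0.3109
Treynor = (Rp − Rf) / β = (11.9% − 0.7%) / 0.3109 = 11.20 / 0.3109 = 36.0244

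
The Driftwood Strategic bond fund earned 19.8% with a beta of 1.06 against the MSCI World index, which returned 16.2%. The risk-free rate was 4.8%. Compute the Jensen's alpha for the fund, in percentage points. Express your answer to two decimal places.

2.92

CAPM expected return = Rf + β(Rm − Rf) = 4.8% + 1.06 × (16.2% − 4.8%) = 4.8 + 1.06 × 11.40 = 16.8840%
Jensen's α = Rp − E[R] = 19.8% − 16.8840% = 2.9160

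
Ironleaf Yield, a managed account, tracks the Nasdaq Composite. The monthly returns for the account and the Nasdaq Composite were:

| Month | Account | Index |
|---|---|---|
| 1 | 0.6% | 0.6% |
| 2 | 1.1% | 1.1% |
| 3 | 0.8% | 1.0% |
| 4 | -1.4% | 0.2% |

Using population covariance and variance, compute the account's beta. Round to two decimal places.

r̄p = 0.2750%,  r̄m = 0.7250%
Cov = Σ(rp − r̄p)(rm − r̄m) / 4 = 0.3231
Var(rm) = Σ(rm − r̄m)² / 4 = 0.1269
β = Cov / Var = 0.3231 / 0.1269 = 2.5461

2.55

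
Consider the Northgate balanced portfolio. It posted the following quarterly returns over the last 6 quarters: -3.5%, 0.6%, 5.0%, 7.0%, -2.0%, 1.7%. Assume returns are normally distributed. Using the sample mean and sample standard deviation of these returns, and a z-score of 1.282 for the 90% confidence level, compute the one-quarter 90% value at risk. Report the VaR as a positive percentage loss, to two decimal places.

3.68

Mean return r̄ = 8.80 / 6 = 1.4667%
Sample std dev = √[80.5933 / 5] = 4.0148%
VaR = −(r̄ − z·σ) = −(1.4667 − 1.282 × 4.0148) = −(-3.6803) = 3.6803%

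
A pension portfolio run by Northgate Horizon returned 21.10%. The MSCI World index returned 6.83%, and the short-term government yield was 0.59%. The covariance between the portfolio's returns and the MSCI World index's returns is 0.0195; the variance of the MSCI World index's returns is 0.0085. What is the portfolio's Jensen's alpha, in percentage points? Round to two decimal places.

β = Cov / Var = 0.0195 / 0.0085 = 2.2941
E[R] = Rf + β(Rm − Rf) = 0.59% + 2.2941 × (6.83% − 0.59%) = 14.9052%
α = Rp − E[R] = 21.10% − 14.9052% = 6.1948

6.19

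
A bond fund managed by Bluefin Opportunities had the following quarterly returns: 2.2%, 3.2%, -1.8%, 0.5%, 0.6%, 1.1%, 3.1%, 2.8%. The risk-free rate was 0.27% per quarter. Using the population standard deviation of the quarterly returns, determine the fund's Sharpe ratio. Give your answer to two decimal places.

0.75

μ = (2.2 + 3.2 − 1.8 + 0.5 + 0.6 + 1.1 + 3.1 + 2.8) / 8 = 1.4625%
Population std dev = √[20.4788 / 8] = 1.6000%
Sharpe = (μ − rf) / σ = (1.4625 − 0.27) / 1.6000 = 1.1925 / 1.6000 = 0.7453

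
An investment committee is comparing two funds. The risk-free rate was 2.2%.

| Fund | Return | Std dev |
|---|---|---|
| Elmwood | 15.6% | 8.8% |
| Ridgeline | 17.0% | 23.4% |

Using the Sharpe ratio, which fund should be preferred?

Elmwood

Elmwood: Sharpe ratio = (15.6% − 2.2%) / 8.8% = 1.523
Ridgeline: Sharpe ratio = (17.0% − 2.2%) / 23.4% = 0.632
Highest: Elmwood (1.523).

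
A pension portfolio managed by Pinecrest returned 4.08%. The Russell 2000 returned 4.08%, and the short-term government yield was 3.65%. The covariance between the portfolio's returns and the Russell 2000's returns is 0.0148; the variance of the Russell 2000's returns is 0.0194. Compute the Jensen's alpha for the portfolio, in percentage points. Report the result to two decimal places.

β = Cov / Var = 0.0148 / 0.0194 = 0.7629
E[R] = Rf + β(Rm − Rf) = 3.65% + 0.7629 × (4.08% − 3.65%) = 3.9780%
α = Rp − E[R] = 4.08% − 3.9780% = 0.1020

0.10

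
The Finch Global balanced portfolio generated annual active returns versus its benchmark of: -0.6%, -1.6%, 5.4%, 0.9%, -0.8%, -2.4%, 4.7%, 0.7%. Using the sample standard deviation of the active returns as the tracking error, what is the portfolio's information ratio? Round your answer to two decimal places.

0.28

Mean return r̄ = 6.30 / 8 = 0.7875%
Σ(r − r̄)² = (-0.6 − 0.7875)² + (-1.6 − 0.7875)² + … = 56.9088
σ = √[56.9088 / 7] = 2.8513%
IR = r̄ / tracking error = 0.7875 / 2.8513 = 0.2762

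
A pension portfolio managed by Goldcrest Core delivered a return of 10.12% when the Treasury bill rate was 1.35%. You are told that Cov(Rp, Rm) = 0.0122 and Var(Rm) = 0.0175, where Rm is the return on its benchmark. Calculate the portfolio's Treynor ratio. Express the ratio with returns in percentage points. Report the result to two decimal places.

12.58

β = Cov / Var = 0.0122 / 0.0175 = 0.6971
Treynor = (Rp − Rf) / β = (10.12% − 1.35%) / 0.6971 = 8.77 / 0.6971 = 12.5807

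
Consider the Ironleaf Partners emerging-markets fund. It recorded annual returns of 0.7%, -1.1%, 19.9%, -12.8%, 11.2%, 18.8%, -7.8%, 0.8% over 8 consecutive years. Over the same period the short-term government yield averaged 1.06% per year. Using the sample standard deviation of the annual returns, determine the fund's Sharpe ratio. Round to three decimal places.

0.223

r̄ = (0.7 − 1.1 + 19.9 − 12.8 + 11.2 + 18.8 − 7.8 + 0.8) / 8 = 3.7125%
Σ(r − r̄)² = (0.7 − 3.7125)² + (-1.1 − 3.7125)² + (19.9 − 3.7125)² + … = 991.6488
σ = √[991.6488 / 7] = 11.9023%
Sharpe = (r̄ − rf) / σ = (3.7125 − 1.06) / 11.9023 = 2.6525 / 11.9023 = 0.2229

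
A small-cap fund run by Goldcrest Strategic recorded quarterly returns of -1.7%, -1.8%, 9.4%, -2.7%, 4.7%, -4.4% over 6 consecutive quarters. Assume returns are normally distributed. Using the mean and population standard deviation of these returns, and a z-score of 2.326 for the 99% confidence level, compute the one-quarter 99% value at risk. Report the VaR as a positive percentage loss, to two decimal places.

10.70

r̄ = (-1.7 − 1.8 + 9.4 − 2.7 + 4.7 − 4.4) / 6 = 0.5833%
Σ(r − r̄)² = (-1.7 − 0.5833)² + (-1.8 − 0.5833)² + … = 141.1883
population σ = √(141.1883 / 6) = √23.5314 = 4.8509%
VaR = −(r̄ − z·σ) = −(0.5833 − 2.326 × 4.8509) = −(-10.6999) = 10.6999%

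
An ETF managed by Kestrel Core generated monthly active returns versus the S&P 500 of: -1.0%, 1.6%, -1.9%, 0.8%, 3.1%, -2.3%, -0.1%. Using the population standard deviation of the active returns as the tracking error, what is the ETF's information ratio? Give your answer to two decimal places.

0.02

μ = (-1 + 1.6 − 1.9 + 0.8 + 3.1 − 2.3 − 0.1) / 7 = 0.0286%
Population std dev = √[22.7143 / 7] = 1.8014%
IR = μ / tracking error = 0.0286 / 1.8014 = 0.0159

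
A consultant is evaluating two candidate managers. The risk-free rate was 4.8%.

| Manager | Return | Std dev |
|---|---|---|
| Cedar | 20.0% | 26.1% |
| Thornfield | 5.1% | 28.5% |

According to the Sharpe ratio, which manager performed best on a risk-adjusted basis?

Cedar: Sharpe ratio = (20.0% − 4.8%) / 26.1% = 0.582
Thornfield: Sharpe ratio = (5.1% − 4.8%) / 28.5% = 0.011
Highest: Cedar (0.582).

Cedar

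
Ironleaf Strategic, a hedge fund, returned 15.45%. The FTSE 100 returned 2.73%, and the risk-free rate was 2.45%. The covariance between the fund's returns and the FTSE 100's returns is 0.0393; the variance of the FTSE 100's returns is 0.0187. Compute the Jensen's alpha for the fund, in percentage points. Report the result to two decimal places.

12.41

β = Cov / Var = 0.0393 / 0.0187 = 2.1016
E[R] = Rf + β(Rm − Rf) = 2.45% + 2.1016 × (2.73% − 2.45%) = 3.0384%
α = Rp − E[R] = 15.45% − 3.0384% = 12.4116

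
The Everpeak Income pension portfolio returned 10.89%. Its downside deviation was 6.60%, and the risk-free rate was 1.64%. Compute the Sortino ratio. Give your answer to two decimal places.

Sortino = (Rp − Rf) / σd = (10.89% − 1.64%) / 6.60% = 9.25% / 6.60% = 1.4015

1.40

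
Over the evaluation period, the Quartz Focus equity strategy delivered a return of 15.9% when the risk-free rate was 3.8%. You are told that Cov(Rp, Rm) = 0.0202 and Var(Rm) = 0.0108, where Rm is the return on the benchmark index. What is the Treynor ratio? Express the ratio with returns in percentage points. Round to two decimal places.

β = Cov / Var = 0.0202 / 0.0108 = 1.8704
Treynor = (Rp − Rf) / β = (15.9% − 3.8%) / 1.8704 = 12.10 / 1.8704 = 6.4692

6.47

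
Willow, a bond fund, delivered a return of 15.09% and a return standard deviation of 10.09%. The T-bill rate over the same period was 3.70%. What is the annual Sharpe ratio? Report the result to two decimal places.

Sharpe = (Rp − Rf) / σp = (15.09% − 3.70%) / 10.09% = 11.39% / 10.09% = 1.1288

1.13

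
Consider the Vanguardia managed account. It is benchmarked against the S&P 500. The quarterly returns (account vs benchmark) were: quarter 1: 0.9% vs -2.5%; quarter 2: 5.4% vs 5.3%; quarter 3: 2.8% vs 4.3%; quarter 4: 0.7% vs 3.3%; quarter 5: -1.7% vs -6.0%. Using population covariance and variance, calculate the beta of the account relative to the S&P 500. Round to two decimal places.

0.46

r̄p = 1.6200%,  r̄m = 0.8800%
Cov = Σ(rp − r̄p)(rm − r̄m) / 5 = 8.7584
Var(rm) = Σ(rm − r̄m)² / 5 = 19.1696
β = Cov / Var = 8.7584 / 19.1696 = 0.4569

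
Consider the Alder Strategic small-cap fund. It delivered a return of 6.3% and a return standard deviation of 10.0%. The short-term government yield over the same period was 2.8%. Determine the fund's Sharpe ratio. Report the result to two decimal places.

0.35

Sharpe = (Rp − Rf) / σp = (6.3% − 2.8%) / 10.0% = 3.50% / 10.0% = 0.3500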